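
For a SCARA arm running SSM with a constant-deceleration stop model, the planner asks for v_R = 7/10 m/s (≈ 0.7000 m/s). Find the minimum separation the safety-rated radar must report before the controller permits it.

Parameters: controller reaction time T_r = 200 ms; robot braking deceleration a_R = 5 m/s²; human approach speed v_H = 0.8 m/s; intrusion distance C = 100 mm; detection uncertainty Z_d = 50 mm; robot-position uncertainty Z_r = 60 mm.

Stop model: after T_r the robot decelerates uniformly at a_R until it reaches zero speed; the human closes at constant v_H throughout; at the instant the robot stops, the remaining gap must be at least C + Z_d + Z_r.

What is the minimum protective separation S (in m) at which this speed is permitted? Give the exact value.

S_min = 671/1000 m = 0.6710 m

braking lasts T_s = (7/10)/5 = 0.1400 s
robot covers v_R·T_r = 0.7000·0.2000 = 0.1400 m before braking
braking distance = 0.7000²/(2·5.0000) = 0.0490 m
human closes 0.8000·0.3400 = 0.2720 m
margins: 0.1000+0.0500+0.0600 = 0.2100 m
S_min ≈ 0.1400+0.0490+0.2720+0.2100  ⇒  S_min = 671/1000 m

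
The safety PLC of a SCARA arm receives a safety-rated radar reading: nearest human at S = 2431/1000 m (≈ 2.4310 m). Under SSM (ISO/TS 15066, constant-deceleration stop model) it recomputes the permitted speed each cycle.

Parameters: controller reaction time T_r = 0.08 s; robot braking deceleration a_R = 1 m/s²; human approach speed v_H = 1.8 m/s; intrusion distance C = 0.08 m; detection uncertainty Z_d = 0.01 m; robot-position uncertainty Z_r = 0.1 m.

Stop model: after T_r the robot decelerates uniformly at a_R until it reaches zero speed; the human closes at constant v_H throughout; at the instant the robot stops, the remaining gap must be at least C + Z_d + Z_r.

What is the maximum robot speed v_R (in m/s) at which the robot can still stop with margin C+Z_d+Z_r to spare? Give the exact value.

collect terms ⇒ (1/2)·v_R² + (47/25)·v_R + (-2097/1000) = 0
  disc = (47/25)² − 4·(1/2)·(-2097/1000) = 19321/2500 ; √disc = 139/50
  v_R = (−(47/25) + 139/50) / (2·(1/2)) = 9/10 m/s
check:
stop time T_s = (9/10)/1 = 0.9000 s
robot covers v_R·T_r = 0.9000·0.0800 = 0.0720 m before braking
braking distance = 0.9000²/(2·1.0000) = 0.4050 m
human over T_r+T_s: 1.8000·(0.0800+0.9000) = 1.7640 m
margins: 0.0800+0.0100+0.1000 = 0.1900 m
sum ≈ 0.0720+0.4050+1.7640+0.1900 ≈ 2.4310 m = S ✓

v_R_max = 9/10 m/s = 0.9000 m/s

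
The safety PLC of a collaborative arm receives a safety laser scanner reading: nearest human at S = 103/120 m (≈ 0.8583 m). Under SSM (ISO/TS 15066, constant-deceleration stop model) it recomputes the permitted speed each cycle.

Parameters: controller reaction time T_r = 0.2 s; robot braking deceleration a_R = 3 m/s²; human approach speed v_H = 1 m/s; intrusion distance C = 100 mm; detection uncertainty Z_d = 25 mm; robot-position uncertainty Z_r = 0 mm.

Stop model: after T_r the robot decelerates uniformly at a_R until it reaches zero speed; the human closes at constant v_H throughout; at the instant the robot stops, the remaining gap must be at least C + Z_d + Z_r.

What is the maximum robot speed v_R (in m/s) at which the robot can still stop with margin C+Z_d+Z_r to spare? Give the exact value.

collect terms ⇒ (1/6)·v_R² + (8/15)·v_R + (-8/15) = 0
  disc = (8/15)² − 4·(1/6)·(-8/15) = 16/25 ; √disc = 4/5
  v_R = (−(8/15) + 4/5) / (2·(1/6)) = 4/5 m/s
check:
braking lasts T_s = (4/5)/3 = 0.2667 s
robot covers v_R·T_r = 0.8000·0.2000 = 0.1600 m before braking
robot covers 0.8000·0.2667 − ½·3.0000·0.2667² = 0.1067 m while stopping
human over T_r+T_s: 1.0000·(0.2000+0.2667) = 0.4667 m
margins: 0.1000+0.0250+0.0000 = 0.1250 m
sum ≈ 0.1600+0.1067+0.4667+0.1250 ≈ 0.8583 m = S ✓

v_R_max = 4/5 m/s = 0.8000 m/s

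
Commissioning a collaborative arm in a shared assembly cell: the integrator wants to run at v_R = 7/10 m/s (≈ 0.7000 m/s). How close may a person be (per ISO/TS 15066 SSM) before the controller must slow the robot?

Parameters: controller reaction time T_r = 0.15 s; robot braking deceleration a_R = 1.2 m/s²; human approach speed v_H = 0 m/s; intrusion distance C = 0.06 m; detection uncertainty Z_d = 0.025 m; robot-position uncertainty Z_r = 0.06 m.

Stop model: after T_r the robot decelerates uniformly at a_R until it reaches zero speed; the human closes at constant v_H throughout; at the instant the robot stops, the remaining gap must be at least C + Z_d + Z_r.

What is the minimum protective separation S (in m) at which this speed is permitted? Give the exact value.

S_min = 109/240 m = 0.4542 m

braking lasts T_s = (7/10)/(6/5) = 0.5833 s
robot covers v_R·T_r = 0.7000·0.1500 = 0.1050 m before braking
robot covers 0.7000·0.5833 − ½·1.2000·0.5833² = 0.2042 m while stopping
human over T_r+T_s: 0.0000·(0.1500+0.5833) = 0.0000 m
residual clearance needed = 0.0600+0.0250+0.0600 = 0.1450 m
S_min ≈ 0.1050+0.2042+0.0000+0.1450  ⇒  S_min = 109/240 m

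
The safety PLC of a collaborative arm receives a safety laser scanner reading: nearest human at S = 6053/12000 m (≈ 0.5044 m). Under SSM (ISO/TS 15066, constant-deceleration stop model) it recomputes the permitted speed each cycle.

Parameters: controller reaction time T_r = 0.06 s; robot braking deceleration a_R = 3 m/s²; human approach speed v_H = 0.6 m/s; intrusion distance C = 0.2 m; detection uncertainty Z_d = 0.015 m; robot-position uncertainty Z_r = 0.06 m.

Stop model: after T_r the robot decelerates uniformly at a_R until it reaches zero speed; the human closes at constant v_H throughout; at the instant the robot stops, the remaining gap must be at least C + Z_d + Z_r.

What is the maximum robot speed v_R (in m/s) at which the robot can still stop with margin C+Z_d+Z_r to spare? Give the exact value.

v_R_max = 11/20 m/s = 0.5500 m/s

collect terms ⇒ (1/6)·v_R² + (13/50)·v_R + (-2321/12000) = 0
  disc = (13/50)² − 4·(1/6)·(-2321/12000) = 17689/90000 ; √disc = 133/300
  v_R = (−(13/50) + 133/300) / (2·(1/6)) = 11/20 m/s
check:
stop time T_s = (11/20)/3 = 0.1833 s
reaction-phase robot travel = 0.5500·0.0600 = 0.0330 m
robot covers 0.5500·0.1833 − ½·3.0000·0.1833² = 0.0504 m while stopping
person approaches 0.6000·(0.0600+0.1833) = 0.1460 m
residual clearance needed = 0.2000+0.0150+0.0600 = 0.2750 m
sum ≈ 0.0330+0.0504+0.1460+0.2750 ≈ 0.5044 m = S ✓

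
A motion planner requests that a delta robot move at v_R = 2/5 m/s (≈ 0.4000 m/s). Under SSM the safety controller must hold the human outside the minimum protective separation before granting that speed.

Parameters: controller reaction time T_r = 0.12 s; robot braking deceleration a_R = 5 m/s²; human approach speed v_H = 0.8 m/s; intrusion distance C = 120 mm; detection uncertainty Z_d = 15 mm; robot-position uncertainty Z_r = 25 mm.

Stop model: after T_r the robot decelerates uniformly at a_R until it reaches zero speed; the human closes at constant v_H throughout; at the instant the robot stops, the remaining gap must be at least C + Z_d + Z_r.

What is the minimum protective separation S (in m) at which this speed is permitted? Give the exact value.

stop time T_s = (2/5)/5 = 0.0800 s
robot covers v_R·T_r = 0.4000·0.1200 = 0.0480 m before braking
braking distance = 0.4000²/(2·5.0000) = 0.0160 m
person approaches 0.8000·(0.1200+0.0800) = 0.1600 m
C+Z_d+Z_r = 0.1200+0.0150+0.0250 = 0.1600 m
S_min ≈ 0.0480+0.0160+0.1600+0.1600  ⇒  S_min = 48/125 m

S_min = 48/125 m = 0.3840 m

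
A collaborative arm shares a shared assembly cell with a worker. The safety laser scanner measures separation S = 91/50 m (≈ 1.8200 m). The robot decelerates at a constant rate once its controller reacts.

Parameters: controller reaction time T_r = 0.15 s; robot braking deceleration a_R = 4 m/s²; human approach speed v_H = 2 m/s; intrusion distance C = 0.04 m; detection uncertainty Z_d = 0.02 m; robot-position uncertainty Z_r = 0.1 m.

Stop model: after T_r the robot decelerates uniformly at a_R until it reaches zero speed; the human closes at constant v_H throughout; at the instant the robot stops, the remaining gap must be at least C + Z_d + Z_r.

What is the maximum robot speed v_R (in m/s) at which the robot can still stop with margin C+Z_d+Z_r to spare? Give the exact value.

v_R_max = 8/5 m/s = 1.6000 m/s

at the boundary: (1/8)·v² + (13/20)·v + (-34/25) = 0
  disc = (13/20)² − 4·(1/8)·(-34/25) = 441/400 ; √disc = 21/20
  v_R = (−(13/20) + 21/20) / (2·(1/8)) = 8/5 m/s
check:
T_s = v_R/a_R = (8/5)/4 = 0.4000 s
reaction-phase robot travel = 1.6000·0.1500 = 0.2400 m
robot covers 1.6000·0.4000 − ½·4.0000·0.4000² = 0.3200 m while stopping
human closes 2.0000·0.5500 = 1.1000 m
C+Z_d+Z_r = 0.0400+0.0200+0.1000 = 0.1600 m
sum ≈ 0.2400+0.3200+1.1000+0.1600 ≈ 1.8200 m = S ✓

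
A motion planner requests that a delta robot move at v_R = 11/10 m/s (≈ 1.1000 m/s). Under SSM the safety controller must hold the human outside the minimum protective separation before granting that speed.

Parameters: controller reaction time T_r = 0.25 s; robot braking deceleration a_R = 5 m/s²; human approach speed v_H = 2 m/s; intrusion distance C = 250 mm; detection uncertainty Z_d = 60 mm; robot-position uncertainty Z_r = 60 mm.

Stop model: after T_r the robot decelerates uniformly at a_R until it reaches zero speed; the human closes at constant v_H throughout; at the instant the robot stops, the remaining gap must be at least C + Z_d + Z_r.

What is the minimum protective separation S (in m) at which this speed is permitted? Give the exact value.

braking lasts T_s = (11/10)/5 = 0.2200 s
reaction-phase robot travel = 1.1000·0.2500 = 0.2750 m
robot under decel: 1.1000²/(2·5.0000) = 0.1210 m
person approaches 2.0000·(0.2500+0.2200) = 0.9400 m
residual clearance needed = 0.2500+0.0600+0.0600 = 0.3700 m
S_min ≈ 0.2750+0.1210+0.9400+0.3700  ⇒  S_min = 853/500 m

S_min = 853/500 m = 1.7060 m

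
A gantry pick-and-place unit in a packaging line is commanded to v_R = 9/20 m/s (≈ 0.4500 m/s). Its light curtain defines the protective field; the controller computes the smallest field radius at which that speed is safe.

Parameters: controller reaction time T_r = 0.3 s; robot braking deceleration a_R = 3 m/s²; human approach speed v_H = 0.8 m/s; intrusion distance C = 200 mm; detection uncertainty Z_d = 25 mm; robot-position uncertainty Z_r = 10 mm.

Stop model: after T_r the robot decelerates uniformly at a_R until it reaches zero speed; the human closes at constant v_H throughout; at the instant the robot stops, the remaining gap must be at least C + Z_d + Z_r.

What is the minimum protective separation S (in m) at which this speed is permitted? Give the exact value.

S_min = 611/800 m = 0.7638 m

braking lasts T_s = (9/20)/3 = 0.1500 s
robot in T_r: 0.4500·0.3000 = 0.1350 m
braking distance = 0.4500²/(2·3.0000) = 0.0338 m
human closes 0.8000·0.4500 = 0.3600 m
margins: 0.2000+0.0250+0.0100 = 0.2350 m
S_min ≈ 0.1350+0.0338+0.3600+0.2350  ⇒  S_min = 611/800 m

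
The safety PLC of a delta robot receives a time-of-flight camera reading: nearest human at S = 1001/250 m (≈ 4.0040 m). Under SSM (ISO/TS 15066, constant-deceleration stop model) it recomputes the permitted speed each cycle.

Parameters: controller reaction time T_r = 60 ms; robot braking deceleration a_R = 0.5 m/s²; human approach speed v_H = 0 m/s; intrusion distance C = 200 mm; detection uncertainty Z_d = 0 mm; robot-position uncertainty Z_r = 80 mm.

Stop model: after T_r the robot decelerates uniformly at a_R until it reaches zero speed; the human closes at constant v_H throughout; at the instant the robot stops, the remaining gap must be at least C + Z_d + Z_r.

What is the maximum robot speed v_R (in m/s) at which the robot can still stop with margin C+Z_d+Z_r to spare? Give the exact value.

v_R_max = 19/10 m/s = 1.9000 m/s

at the boundary: (1)·v² + (3/50)·v + (-931/250) = 0
  disc = (3/50)² − 4·(1)·(-931/250) = 37249/2500 ; √disc = 193/50
  v_R = (−(3/50) + 193/50) / (2·(1)) = 19/10 m/s
check:
stop time T_s = (19/10)/(1/2) = 3.8000 s
robot in T_r: 1.9000·0.0600 = 0.1140 m
robot covers 1.9000·3.8000 − ½·0.5000·3.8000² = 3.6100 m while stopping
person approaches 0.0000·(0.0600+3.8000) = 0.0000 m
residual clearance needed = 0.2000+0.0000+0.0800 = 0.2800 m
sum ≈ 0.1140+3.6100+0.0000+0.2800 ≈ 4.0040 m = S ✓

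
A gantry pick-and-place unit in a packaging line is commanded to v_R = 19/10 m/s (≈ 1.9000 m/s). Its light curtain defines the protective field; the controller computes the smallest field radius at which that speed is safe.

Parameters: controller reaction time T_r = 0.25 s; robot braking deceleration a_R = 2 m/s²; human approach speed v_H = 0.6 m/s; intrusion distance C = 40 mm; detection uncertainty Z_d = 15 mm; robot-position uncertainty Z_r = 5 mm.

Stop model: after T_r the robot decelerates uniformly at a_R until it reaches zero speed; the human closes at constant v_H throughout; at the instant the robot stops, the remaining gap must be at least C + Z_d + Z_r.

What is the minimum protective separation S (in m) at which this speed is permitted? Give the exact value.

braking lasts T_s = (19/10)/2 = 0.9500 s
reaction-phase robot travel = 1.9000·0.2500 = 0.4750 m
robot covers 1.9000·0.9500 − ½·2.0000·0.9500² = 0.9025 m while stopping
human closes 0.6000·1.2000 = 0.7200 m
margins: 0.0400+0.0150+0.0050 = 0.0600 m
S_min ≈ 0.4750+0.9025+0.7200+0.0600  ⇒  S_min = 863/400 m

S_min = 863/400 m = 2.1575 m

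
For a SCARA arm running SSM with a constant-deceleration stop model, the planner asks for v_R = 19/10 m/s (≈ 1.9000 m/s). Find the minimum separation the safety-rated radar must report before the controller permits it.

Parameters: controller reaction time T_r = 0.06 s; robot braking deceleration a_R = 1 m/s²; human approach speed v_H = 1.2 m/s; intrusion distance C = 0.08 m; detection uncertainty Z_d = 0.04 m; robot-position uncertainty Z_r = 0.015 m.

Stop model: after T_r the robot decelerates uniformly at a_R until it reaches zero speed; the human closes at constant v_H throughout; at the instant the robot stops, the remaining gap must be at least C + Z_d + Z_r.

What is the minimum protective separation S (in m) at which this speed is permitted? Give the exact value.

braking lasts T_s = (19/10)/1 = 1.9000 s
robot covers v_R·T_r = 1.9000·0.0600 = 0.1140 m before braking
robot under decel: 1.9000²/(2·1.0000) = 1.8050 m
human closes 1.2000·1.9600 = 2.3520 m
residual clearance needed = 0.0800+0.0400+0.0150 = 0.1350 m
S_min ≈ 0.1140+1.8050+2.3520+0.1350  ⇒  S_min = 2203/500 m

S_min = 2203/500 m = 4.4060 m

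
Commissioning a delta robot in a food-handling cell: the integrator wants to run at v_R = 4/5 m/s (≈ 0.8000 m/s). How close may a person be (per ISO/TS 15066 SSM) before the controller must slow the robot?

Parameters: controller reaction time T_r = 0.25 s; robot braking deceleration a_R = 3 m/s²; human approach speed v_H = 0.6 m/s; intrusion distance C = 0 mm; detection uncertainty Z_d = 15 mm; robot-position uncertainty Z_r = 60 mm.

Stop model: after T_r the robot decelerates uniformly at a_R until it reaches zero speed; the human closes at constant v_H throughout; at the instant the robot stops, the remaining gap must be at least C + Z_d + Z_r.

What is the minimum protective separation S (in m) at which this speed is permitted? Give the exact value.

S_min = 83/120 m = 0.6917 m

stop time T_s = (4/5)/3 = 0.2667 s
robot covers v_R·T_r = 0.8000·0.2500 = 0.2000 m before braking
robot under decel: 0.8000²/(2·3.0000) = 0.1067 m
human over T_r+T_s: 0.6000·(0.2500+0.2667) = 0.3100 m
margins: 0.0000+0.0150+0.0600 = 0.0750 m
S_min ≈ 0.2000+0.1067+0.3100+0.0750  ⇒  S_min = 83/120 m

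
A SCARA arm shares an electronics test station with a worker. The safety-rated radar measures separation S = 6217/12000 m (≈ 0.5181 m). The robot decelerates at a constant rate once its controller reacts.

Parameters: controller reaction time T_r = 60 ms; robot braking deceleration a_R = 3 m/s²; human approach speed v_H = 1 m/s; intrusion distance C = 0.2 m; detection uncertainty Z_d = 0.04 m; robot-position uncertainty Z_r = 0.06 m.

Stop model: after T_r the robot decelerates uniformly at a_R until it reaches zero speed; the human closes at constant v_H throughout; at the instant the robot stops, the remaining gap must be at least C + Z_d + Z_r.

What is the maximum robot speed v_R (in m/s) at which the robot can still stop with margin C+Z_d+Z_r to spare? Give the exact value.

v_R_max = 7/20 m/s = 0.3500 m/s

at the boundary: (1/6)·v² + (59/150)·v + (-1897/12000) = 0
  disc = (59/150)² − 4·(1/6)·(-1897/12000) = 2601/10000 ; √disc = 51/100
  v_R = (−(59/150) + 51/100) / (2·(1/6)) = 7/20 m/s
check:
T_s = v_R/a_R = (7/20)/3 = 0.1167 s
robot covers v_R·T_r = 0.3500·0.0600 = 0.0210 m before braking
robot under decel: 0.3500²/(2·3.0000) = 0.0204 m
human closes 1.0000·0.1767 = 0.1767 m
margins: 0.2000+0.0400+0.0600 = 0.3000 m
sum ≈ 0.0210+0.0204+0.1767+0.3000 ≈ 0.5181 m = S ✓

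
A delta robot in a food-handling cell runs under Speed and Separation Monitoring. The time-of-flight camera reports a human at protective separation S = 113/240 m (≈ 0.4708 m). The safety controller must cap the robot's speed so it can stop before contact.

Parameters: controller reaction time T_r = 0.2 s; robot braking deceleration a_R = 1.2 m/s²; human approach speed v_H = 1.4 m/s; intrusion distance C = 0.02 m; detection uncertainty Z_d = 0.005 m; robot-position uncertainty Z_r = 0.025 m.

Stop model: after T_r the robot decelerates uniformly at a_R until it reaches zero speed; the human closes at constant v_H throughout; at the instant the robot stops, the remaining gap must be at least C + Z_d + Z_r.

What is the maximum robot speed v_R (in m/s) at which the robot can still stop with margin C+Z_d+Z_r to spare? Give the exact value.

collect terms ⇒ (5/12)·v_R² + (41/30)·v_R + (-169/1200) = 0
  disc = (41/30)² − 4·(5/12)·(-169/1200) = 841/400 ; √disc = 29/20
  v_R = (−(41/30) + 29/20) / (2·(5/12)) = 1/10 m/s
check:
T_s = v_R/a_R = (1/10)/(6/5) = 0.0833 s
robot in T_r: 0.1000·0.2000 = 0.0200 m
robot covers 0.1000·0.0833 − ½·1.2000·0.0833² = 0.0042 m while stopping
person approaches 1.4000·(0.2000+0.0833) = 0.3967 m
residual clearance needed = 0.0200+0.0050+0.0250 = 0.0500 m
sum ≈ 0.0200+0.0042+0.3967+0.0500 ≈ 0.4708 m = S ✓

v_R_max = 1/10 m/s = 0.1000 m/s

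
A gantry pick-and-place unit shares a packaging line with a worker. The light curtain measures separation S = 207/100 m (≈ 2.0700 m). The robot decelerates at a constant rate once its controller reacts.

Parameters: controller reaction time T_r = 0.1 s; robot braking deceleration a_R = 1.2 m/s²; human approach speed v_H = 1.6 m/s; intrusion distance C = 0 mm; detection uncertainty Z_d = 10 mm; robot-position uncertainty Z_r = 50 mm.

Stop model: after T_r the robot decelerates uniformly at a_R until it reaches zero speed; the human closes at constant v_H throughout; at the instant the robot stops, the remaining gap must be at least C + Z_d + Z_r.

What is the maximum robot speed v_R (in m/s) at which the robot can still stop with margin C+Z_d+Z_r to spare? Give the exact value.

collect terms ⇒ (5/12)·v_R² + (43/30)·v_R + (-37/20) = 0
  disc = (43/30)² − 4·(5/12)·(-37/20) = 1156/225 ; √disc = 34/15
  v_R = (−(43/30) + 34/15) / (2·(5/12)) = 1 m/s
check:
braking lasts T_s = 1/(6/5) = 0.8333 s
reaction-phase robot travel = 1.0000·0.1000 = 0.1000 m
robot under decel: 1.0000²/(2·1.2000) = 0.4167 m
human over T_r+T_s: 1.6000·(0.1000+0.8333) = 1.4933 m
C+Z_d+Z_r = 0.0000+0.0100+0.0500 = 0.0600 m
sum ≈ 0.1000+0.4167+1.4933+0.0600 ≈ 2.0700 m = S ✓

v_R_max = 1 m/s = 1.0000 m/s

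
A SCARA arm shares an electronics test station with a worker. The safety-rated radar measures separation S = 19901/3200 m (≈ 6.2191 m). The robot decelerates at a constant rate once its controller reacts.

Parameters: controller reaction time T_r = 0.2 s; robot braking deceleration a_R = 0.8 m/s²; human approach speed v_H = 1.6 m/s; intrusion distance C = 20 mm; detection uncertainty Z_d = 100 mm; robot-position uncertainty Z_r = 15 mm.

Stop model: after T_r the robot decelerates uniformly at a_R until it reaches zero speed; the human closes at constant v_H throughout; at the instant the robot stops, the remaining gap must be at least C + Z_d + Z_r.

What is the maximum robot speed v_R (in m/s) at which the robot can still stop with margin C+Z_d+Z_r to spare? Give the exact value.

collect terms ⇒ (5/8)·v_R² + (11/5)·v_R + (-3689/640) = 0
  disc = (11/5)² − 4·(5/8)·(-3689/640) = 123201/6400 ; √disc = 351/80
  v_R = (−(11/5) + 351/80) / (2·(5/8)) = 7/4 m/s
check:
T_s = v_R/a_R = (7/4)/(4/5) = 2.1875 s
reaction-phase robot travel = 1.7500·0.2000 = 0.3500 m
braking distance = 1.7500²/(2·0.8000) = 1.9141 m
person approaches 1.6000·(0.2000+2.1875) = 3.8200 m
C+Z_d+Z_r = 0.0200+0.1000+0.0150 = 0.1350 m
sum ≈ 0.3500+1.9141+3.8200+0.1350 ≈ 6.2191 m = S ✓

v_R_max = 7/4 m/s = 1.7500 m/s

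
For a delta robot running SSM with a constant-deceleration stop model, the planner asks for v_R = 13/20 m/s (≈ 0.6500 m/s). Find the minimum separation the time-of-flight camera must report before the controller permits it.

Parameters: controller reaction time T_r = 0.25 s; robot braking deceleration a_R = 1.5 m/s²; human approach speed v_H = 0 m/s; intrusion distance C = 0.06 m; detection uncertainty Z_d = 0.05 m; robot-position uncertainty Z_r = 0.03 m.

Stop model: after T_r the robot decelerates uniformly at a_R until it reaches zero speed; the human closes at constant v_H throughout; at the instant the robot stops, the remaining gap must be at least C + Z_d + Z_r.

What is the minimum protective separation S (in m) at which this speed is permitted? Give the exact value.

S_min = 133/300 m = 0.4433 m

T_s = v_R/a_R = (13/20)/(3/2) = 0.4333 s
robot covers v_R·T_r = 0.6500·0.2500 = 0.1625 m before braking
braking distance = 0.6500²/(2·1.5000) = 0.1408 m
human over T_r+T_s: 0.0000·(0.2500+0.4333) = 0.0000 m
margins: 0.0600+0.0500+0.0300 = 0.1400 m
S_min ≈ 0.1625+0.1408+0.0000+0.1400  ⇒  S_min = 133/300 m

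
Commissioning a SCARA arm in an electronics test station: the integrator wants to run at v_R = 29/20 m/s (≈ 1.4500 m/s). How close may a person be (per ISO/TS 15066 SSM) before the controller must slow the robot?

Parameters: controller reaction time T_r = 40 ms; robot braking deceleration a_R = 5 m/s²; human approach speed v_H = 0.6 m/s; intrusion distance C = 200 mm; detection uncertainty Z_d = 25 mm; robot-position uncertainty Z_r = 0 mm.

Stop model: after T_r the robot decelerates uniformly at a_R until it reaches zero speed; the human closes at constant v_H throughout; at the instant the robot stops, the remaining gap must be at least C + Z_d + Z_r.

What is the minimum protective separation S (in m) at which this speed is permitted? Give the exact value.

S_min = 553/800 m = 0.6913 m

T_s = v_R/a_R = (29/20)/5 = 0.2900 s
robot in T_r: 1.4500·0.0400 = 0.0580 m
robot under decel: 1.4500²/(2·5.0000) = 0.2102 m
human closes 0.6000·0.3300 = 0.1980 m
residual clearance needed = 0.2000+0.0250+0.0000 = 0.2250 m
S_min ≈ 0.0580+0.2102+0.1980+0.2250  ⇒  S_min = 553/800 m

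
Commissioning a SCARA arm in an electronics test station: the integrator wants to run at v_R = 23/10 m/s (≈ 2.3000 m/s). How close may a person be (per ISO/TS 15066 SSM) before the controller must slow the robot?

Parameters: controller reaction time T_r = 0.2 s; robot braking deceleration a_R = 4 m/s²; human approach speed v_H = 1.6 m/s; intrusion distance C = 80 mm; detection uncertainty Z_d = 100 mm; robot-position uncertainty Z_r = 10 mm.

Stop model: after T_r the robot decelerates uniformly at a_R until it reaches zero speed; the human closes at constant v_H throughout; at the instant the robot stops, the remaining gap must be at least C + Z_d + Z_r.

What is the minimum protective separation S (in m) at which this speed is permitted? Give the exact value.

S_min = 2041/800 m = 2.5513 m

T_s = v_R/a_R = (23/10)/4 = 0.5750 s
robot covers v_R·T_r = 2.3000·0.2000 = 0.4600 m before braking
robot under decel: 2.3000²/(2·4.0000) = 0.6613 m
human over T_r+T_s: 1.6000·(0.2000+0.5750) = 1.2400 m
C+Z_d+Z_r = 0.0800+0.1000+0.0100 = 0.1900 m
S_min ≈ 0.4600+0.6613+1.2400+0.1900  ⇒  S_min = 2041/800 m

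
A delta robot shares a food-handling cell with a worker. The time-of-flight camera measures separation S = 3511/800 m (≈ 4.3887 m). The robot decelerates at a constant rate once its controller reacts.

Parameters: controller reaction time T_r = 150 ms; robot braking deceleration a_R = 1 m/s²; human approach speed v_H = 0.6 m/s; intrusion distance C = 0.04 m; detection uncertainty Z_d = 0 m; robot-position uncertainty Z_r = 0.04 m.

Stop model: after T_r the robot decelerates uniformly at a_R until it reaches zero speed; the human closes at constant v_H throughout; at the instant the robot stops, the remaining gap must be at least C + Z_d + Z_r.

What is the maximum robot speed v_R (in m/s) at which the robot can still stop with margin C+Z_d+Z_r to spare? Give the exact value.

v_R_max = 9/4 m/s = 2.2500 m/s

at the boundary: (1/2)·v² + (3/4)·v + (-135/32) = 0
  disc = (3/4)² − 4·(1/2)·(-135/32) = 9 ; √disc = 3
  v_R = (−(3/4) + 3) / (2·(1/2)) = 9/4 m/s
check:
T_s = v_R/a_R = (9/4)/1 = 2.2500 s
reaction-phase robot travel = 2.2500·0.1500 = 0.3375 m
braking distance = 2.2500²/(2·1.0000) = 2.5312 m
human closes 0.6000·2.4000 = 1.4400 m
C+Z_d+Z_r = 0.0400+0.0000+0.0400 = 0.0800 m
sum ≈ 0.3375+2.5312+1.4400+0.0800 ≈ 4.3887 m = S ✓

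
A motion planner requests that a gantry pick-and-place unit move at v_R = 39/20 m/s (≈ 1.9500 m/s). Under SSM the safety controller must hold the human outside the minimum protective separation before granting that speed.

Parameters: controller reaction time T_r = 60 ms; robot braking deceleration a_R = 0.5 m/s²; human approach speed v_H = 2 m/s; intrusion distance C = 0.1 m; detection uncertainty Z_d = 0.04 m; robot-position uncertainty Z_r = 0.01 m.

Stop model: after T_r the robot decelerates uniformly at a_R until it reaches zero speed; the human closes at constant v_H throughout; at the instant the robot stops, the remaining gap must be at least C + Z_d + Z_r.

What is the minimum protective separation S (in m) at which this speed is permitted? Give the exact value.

S_min = 23979/2000 m = 11.9895 m

braking lasts T_s = (39/20)/(1/2) = 3.9000 s
reaction-phase robot travel = 1.9500·0.0600 = 0.1170 m
braking distance = 1.9500²/(2·0.5000) = 3.8025 m
human closes 2.0000·3.9600 = 7.9200 m
residual clearance needed = 0.1000+0.0400+0.0100 = 0.1500 m
S_min ≈ 0.1170+3.8025+7.9200+0.1500  ⇒  S_min = 23979/2000 m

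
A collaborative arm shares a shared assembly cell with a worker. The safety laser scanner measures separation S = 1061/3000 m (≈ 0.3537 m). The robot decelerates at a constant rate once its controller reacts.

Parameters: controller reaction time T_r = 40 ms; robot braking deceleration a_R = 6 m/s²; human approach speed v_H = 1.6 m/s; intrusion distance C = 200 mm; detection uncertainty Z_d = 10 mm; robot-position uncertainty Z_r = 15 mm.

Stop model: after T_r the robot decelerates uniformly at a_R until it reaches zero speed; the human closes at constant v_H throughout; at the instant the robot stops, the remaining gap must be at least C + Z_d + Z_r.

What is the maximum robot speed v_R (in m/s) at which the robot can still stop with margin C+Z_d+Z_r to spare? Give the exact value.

v_R_max = 1/5 m/s = 0.2000 m/s

collect terms ⇒ (1/12)·v_R² + (23/75)·v_R + (-97/1500) = 0
  disc = (23/75)² − 4·(1/12)·(-97/1500) = 289/2500 ; √disc = 17/50
  v_R = (−(23/75) + 17/50) / (2·(1/12)) = 1/5 m/s
check:
T_s = v_R/a_R = (1/5)/6 = 0.0333 s
reaction-phase robot travel = 0.2000·0.0400 = 0.0080 m
robot under decel: 0.2000²/(2·6.0000) = 0.0033 m
person approaches 1.6000·(0.0400+0.0333) = 0.1173 m
residual clearance needed = 0.2000+0.0100+0.0150 = 0.2250 m
sum ≈ 0.0080+0.0033+0.1173+0.2250 ≈ 0.3537 m = S ✓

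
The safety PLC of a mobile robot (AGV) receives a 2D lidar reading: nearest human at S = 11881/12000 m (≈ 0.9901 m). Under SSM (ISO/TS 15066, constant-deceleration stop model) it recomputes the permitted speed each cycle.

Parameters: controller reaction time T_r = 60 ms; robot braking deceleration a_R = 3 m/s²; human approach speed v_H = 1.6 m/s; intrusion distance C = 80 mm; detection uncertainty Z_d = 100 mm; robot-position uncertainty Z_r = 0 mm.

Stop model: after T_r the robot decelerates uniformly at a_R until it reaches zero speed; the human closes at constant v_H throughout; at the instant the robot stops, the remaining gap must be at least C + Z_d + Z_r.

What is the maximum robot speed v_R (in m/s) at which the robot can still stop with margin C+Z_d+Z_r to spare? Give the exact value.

at the boundary: (1/6)·v² + (89/150)·v + (-8569/12000) = 0
  disc = (89/150)² − 4·(1/6)·(-8569/12000) = 8281/10000 ; √disc = 91/100
  v_R = (−(89/150) + 91/100) / (2·(1/6)) = 19/20 m/s
check:
T_s = v_R/a_R = (19/20)/3 = 0.3167 s
robot in T_r: 0.9500·0.0600 = 0.0570 m
robot under decel: 0.9500²/(2·3.0000) = 0.1504 m
human closes 1.6000·0.3767 = 0.6027 m
margins: 0.0800+0.1000+0.0000 = 0.1800 m
sum ≈ 0.0570+0.1504+0.6027+0.1800 ≈ 0.9901 m = S ✓

v_R_max = 19/20 m/s = 0.9500 m/s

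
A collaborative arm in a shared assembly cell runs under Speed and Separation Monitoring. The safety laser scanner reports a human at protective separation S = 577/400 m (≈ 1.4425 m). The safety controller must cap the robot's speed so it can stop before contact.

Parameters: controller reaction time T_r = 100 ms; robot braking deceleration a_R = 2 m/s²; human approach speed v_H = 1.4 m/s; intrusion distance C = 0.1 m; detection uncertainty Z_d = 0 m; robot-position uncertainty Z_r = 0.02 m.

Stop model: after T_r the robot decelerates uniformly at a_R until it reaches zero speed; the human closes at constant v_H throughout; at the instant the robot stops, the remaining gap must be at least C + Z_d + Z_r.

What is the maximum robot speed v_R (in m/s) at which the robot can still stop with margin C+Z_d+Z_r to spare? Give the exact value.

v_R_max = 11/10 m/s = 1.1000 m/s

quadratic (1/4)·v² + (4/5)·v + (-473/400) = 0
  disc = (4/5)² − 4·(1/4)·(-473/400) = 729/400 ; √disc = 27/20
  v_R = (−(4/5) + 27/20) / (2·(1/4)) = 11/10 m/s
check:
braking lasts T_s = (11/10)/2 = 0.5500 s
reaction-phase robot travel = 1.1000·0.1000 = 0.1100 m
robot under decel: 1.1000²/(2·2.0000) = 0.3025 m
human closes 1.4000·0.6500 = 0.9100 m
C+Z_d+Z_r = 0.1000+0.0000+0.0200 = 0.1200 m
sum ≈ 0.1100+0.3025+0.9100+0.1200 ≈ 1.4425 m = S ✓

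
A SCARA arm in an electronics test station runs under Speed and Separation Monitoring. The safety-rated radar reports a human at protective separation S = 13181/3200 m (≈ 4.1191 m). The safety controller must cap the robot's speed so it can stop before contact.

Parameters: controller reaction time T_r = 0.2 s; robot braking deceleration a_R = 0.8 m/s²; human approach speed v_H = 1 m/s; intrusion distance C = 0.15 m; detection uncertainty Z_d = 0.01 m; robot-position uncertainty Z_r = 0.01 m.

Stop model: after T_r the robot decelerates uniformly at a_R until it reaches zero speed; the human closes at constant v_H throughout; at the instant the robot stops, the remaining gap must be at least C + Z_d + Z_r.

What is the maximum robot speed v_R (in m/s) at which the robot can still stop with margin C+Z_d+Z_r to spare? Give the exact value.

v_R_max = 31/20 m/s = 1.5500 m/s

collect terms ⇒ (5/8)·v_R² + (29/20)·v_R + (-11997/3200) = 0
  disc = (29/20)² − 4·(5/8)·(-11997/3200) = 73441/6400 ; √disc = 271/80
  v_R = (−(29/20) + 271/80) / (2·(5/8)) = 31/20 m/s
check:
stop time T_s = (31/20)/(4/5) = 1.9375 s
robot covers v_R·T_r = 1.5500·0.2000 = 0.3100 m before braking
braking distance = 1.5500²/(2·0.8000) = 1.5016 m
human closes 1.0000·2.1375 = 2.1375 m
residual clearance needed = 0.1500+0.0100+0.0100 = 0.1700 m
sum ≈ 0.3100+1.5016+2.1375+0.1700 ≈ 4.1191 m = S ✓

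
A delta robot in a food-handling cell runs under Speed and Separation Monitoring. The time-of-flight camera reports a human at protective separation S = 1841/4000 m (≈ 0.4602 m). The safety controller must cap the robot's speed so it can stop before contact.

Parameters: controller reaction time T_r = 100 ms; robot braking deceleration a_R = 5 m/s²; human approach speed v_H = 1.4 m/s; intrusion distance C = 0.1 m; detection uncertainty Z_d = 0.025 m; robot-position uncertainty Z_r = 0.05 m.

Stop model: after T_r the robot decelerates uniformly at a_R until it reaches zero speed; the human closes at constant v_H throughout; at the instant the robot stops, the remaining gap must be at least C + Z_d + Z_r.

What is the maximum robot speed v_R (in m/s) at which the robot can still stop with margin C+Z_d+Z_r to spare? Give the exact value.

v_R_max = 7/20 m/s = 0.3500 m/s

quadratic (1/10)·v² + (19/50)·v + (-581/4000) = 0
  disc = (19/50)² − 4·(1/10)·(-581/4000) = 81/400 ; √disc = 9/20
  v_R = (−(19/50) + 9/20) / (2·(1/10)) = 7/20 m/s
check:
braking lasts T_s = (7/20)/5 = 0.0700 s
robot in T_r: 0.3500·0.1000 = 0.0350 m
robot under decel: 0.3500²/(2·5.0000) = 0.0123 m
human over T_r+T_s: 1.4000·(0.1000+0.0700) = 0.2380 m
margins: 0.1000+0.0250+0.0500 = 0.1750 m
sum ≈ 0.0350+0.0123+0.2380+0.1750 ≈ 0.4602 m = S ✓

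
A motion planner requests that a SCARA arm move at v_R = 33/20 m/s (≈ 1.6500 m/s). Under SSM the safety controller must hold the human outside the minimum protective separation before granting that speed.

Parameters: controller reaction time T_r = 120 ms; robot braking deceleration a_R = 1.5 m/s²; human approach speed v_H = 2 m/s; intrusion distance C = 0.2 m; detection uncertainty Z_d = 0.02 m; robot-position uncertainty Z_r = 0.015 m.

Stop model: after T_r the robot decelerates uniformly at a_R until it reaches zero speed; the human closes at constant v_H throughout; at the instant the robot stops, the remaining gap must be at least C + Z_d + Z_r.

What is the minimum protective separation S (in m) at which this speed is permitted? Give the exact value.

S_min = 7561/2000 m = 3.7805 m

T_s = v_R/a_R = (33/20)/(3/2) = 1.1000 s
reaction-phase robot travel = 1.6500·0.1200 = 0.1980 m
braking distance = 1.6500²/(2·1.5000) = 0.9075 m
person approaches 2.0000·(0.1200+1.1000) = 2.4400 m
margins: 0.2000+0.0200+0.0150 = 0.2350 m
S_min ≈ 0.1980+0.9075+2.4400+0.2350  ⇒  S_min = 7561/2000 m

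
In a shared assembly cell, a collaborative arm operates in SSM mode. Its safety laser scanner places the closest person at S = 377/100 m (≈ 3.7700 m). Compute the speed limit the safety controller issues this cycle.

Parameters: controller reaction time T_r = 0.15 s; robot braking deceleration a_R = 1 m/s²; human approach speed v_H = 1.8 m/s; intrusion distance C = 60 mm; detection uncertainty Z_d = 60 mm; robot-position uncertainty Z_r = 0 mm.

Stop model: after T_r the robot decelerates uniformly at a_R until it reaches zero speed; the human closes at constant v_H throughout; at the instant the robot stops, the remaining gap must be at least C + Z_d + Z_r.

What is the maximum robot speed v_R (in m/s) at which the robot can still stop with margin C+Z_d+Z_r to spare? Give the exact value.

v_R_max = 13/10 m/s = 1.3000 m/s

collect terms ⇒ (1/2)·v_R² + (39/20)·v_R + (-169/50) = 0
  disc = (39/20)² − 4·(1/2)·(-169/50) = 169/16 ; √disc = 13/4
  v_R = (−(39/20) + 13/4) / (2·(1/2)) = 13/10 m/s
check:
stop time T_s = (13/10)/1 = 1.3000 s
robot covers v_R·T_r = 1.3000·0.1500 = 0.1950 m before braking
robot covers 1.3000·1.3000 − ½·1.0000·1.3000² = 0.8450 m while stopping
human over T_r+T_s: 1.8000·(0.1500+1.3000) = 2.6100 m
C+Z_d+Z_r = 0.0600+0.0600+0.0000 = 0.1200 m
sum ≈ 0.1950+0.8450+2.6100+0.1200 ≈ 3.7700 m = S ✓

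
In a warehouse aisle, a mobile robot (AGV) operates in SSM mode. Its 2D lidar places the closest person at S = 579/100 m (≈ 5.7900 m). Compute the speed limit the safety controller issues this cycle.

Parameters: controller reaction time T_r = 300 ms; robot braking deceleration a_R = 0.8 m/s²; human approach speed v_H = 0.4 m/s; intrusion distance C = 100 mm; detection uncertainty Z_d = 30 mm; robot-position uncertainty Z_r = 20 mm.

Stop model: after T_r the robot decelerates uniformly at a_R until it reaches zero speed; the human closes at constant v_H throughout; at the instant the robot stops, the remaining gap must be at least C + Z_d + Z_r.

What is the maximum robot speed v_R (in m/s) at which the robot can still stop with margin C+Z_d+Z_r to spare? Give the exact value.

collect terms ⇒ (5/8)·v_R² + (4/5)·v_R + (-138/25) = 0
  disc = (4/5)² − 4·(5/8)·(-138/25) = 361/25 ; √disc = 19/5
  v_R = (−(4/5) + 19/5) / (2·(5/8)) = 12/5 m/s
check:
T_s = v_R/a_R = (12/5)/(4/5) = 3.0000 s
reaction-phase robot travel = 2.4000·0.3000 = 0.7200 m
robot covers 2.4000·3.0000 − ½·0.8000·3.0000² = 3.6000 m while stopping
human over T_r+T_s: 0.4000·(0.3000+3.0000) = 1.3200 m
C+Z_d+Z_r = 0.1000+0.0300+0.0200 = 0.1500 m
sum ≈ 0.7200+3.6000+1.3200+0.1500 ≈ 5.7900 m = S ✓

v_R_max = 12/5 m/s = 2.4000 m/s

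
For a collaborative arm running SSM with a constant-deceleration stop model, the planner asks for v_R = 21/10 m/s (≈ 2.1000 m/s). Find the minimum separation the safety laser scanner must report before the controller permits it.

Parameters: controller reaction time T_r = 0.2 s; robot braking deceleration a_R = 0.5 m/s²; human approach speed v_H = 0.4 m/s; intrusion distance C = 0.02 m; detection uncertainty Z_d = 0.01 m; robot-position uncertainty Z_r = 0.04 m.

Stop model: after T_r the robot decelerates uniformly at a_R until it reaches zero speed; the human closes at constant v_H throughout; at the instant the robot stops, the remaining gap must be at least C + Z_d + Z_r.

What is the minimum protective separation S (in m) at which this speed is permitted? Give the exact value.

braking lasts T_s = (21/10)/(1/2) = 4.2000 s
robot covers v_R·T_r = 2.1000·0.2000 = 0.4200 m before braking
robot covers 2.1000·4.2000 − ½·0.5000·4.2000² = 4.4100 m while stopping
human over T_r+T_s: 0.4000·(0.2000+4.2000) = 1.7600 m
residual clearance needed = 0.0200+0.0100+0.0400 = 0.0700 m
S_min ≈ 0.4200+4.4100+1.7600+0.0700  ⇒  S_min = 333/50 m

S_min = 333/50 m = 6.6600 m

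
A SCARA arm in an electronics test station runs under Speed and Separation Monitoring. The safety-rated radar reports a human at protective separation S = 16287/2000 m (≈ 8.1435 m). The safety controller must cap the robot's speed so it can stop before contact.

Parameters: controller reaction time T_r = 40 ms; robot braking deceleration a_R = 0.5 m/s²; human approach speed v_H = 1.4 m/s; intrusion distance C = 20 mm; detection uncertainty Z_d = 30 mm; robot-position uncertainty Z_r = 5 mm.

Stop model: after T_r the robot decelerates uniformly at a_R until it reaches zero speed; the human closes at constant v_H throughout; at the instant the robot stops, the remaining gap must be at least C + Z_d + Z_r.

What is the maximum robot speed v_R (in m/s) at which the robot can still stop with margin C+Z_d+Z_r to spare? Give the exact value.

v_R_max = 7/4 m/s = 1.7500 m/s

quadratic (1)·v² + (71/25)·v + (-3213/400) = 0
  disc = (71/25)² − 4·(1)·(-3213/400) = 100489/2500 ; √disc = 317/50
  v_R = (−(71/25) + 317/50) / (2·(1)) = 7/4 m/s
check:
stop time T_s = (7/4)/(1/2) = 3.5000 s
reaction-phase robot travel = 1.7500·0.0400 = 0.0700 m
braking distance = 1.7500²/(2·0.5000) = 3.0625 m
human over T_r+T_s: 1.4000·(0.0400+3.5000) = 4.9560 m
residual clearance needed = 0.0200+0.0300+0.0050 = 0.0550 m
sum ≈ 0.0700+3.0625+4.9560+0.0550 ≈ 8.1435 m = S ✓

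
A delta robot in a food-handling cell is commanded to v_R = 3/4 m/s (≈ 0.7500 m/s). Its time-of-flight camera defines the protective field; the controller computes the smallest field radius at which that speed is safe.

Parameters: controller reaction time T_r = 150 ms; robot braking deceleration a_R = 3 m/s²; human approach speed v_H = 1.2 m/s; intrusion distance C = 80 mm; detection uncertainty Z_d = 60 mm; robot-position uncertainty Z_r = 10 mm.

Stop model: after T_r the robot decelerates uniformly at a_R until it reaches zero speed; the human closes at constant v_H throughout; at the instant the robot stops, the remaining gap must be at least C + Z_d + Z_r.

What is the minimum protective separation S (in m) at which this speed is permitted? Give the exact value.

S_min = 669/800 m = 0.8363 m

stop time T_s = (3/4)/3 = 0.2500 s
reaction-phase robot travel = 0.7500·0.1500 = 0.1125 m
robot covers 0.7500·0.2500 − ½·3.0000·0.2500² = 0.0938 m while stopping
human closes 1.2000·0.4000 = 0.4800 m
residual clearance needed = 0.0800+0.0600+0.0100 = 0.1500 m
S_min ≈ 0.1125+0.0938+0.4800+0.1500  ⇒  S_min = 669/800 m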